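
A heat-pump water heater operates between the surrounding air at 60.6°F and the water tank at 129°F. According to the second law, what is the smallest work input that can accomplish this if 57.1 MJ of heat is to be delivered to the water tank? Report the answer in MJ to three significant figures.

6.63 MJ

In absolute terms T_C = 289.04 K and T_H = 327.04 K, so ΔT = 38.00 K.
The reversible limit is COP_HP = T_H/ΔT = 8.606, so W_min = Q_H/COP = Q_H·ΔT/T_H.
W_min = 57.10 × 38.00/327.04 = 6.635 MJ.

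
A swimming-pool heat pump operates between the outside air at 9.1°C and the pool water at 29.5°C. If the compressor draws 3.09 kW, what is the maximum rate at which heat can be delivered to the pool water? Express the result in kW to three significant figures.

45.8 kW

In absolute terms T_C = 282.25 K and T_H = 302.65 K, so ΔT = 20.40 K.
COP_Carnot = T_H/ΔT = 302.65/20.40 = 14.84.
Q̇_max = COP_Carnot × Ẇ = 14.84 × 3.090 kW = 45.84 kW.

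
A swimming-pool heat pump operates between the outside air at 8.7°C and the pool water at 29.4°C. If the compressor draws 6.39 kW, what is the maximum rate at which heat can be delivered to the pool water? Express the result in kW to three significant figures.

93.4 kW

In absolute terms T_C = 281.85 K and T_H = 302.55 K, so ΔT = 20.70 K.
COP_Carnot = T_H/ΔT = 302.55/20.70 = 14.62.
Q̇_max = COP_Carnot × Ẇ = 14.62 × 6.390 kW = 93.40 kW.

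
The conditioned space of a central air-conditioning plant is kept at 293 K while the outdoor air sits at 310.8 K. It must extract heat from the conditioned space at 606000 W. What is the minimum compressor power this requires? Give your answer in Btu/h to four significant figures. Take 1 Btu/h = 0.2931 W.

The reservoir spacing is ΔT = 310.8 − 293 = 17.80 K.
COP_Carnot = T_C/ΔT = 293.00/17.80 = 16.46.
Ẇ_min = Q̇/COP_Carnot = 606000/16.46 = 36820 W = 125600 Btu/h.

125600 Btu/h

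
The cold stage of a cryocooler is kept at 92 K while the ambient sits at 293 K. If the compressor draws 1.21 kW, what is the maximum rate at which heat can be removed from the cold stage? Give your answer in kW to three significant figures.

The reservoir spacing is ΔT = 293 − 92 = 201.0 K.
COP_Carnot = T_C/ΔT = 92.00/201.0 = 0.4577.
Q̇_max = COP_Carnot × Ẇ = 0.4577 × 1.210 kW = 0.5538 kW.

0.554 kW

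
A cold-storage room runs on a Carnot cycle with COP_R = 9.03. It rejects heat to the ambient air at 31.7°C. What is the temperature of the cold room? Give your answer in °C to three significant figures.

For a Carnot refrigerator COP_R = T_C/(T_H − T_C), so T_C = COP·T_H/(1 + COP).
With T_H = 304.85 K, T_C = 9.03 × 304.85/10.03 = 274.46 K.
Converting, 274.46 K = 1.31°C.

1.31 °C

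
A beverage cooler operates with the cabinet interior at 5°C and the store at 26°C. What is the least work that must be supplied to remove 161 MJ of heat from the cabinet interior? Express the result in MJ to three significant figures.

12.2 MJ

In absolute terms T_C = 278.15 K and T_H = 299.15 K, so ΔT = 21.00 K.
The reversible limit is COP_R = T_C/ΔT = 13.25, so W_min = Q_C/COP = Q_C·ΔT/T_C.
W_min = 161.0 × 21.00/278.15 = 12.16 MJ.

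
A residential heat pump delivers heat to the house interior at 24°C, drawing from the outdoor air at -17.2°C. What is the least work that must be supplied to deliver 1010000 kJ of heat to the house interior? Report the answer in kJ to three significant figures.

In absolute terms T_C = 255.95 K and T_H = 297.15 K, so ΔT = 41.20 K.
The reversible limit is COP_HP = T_H/ΔT = 7.212, so W_min = Q_H/COP = Q_H·ΔT/T_H.
W_min = 1010000 × 41.20/297.15 = 140000 kJ.

140000 kJ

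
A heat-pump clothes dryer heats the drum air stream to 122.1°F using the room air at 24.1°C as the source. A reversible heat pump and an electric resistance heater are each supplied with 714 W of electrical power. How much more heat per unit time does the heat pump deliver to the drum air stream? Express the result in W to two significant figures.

8200 W

In absolute terms T_C = 297.25 K and T_H = 323.21 K, so ΔT = 25.96 K.
COP_Carnot = T_H/ΔT = 323.21/25.96 = 12.45.
The heat pump delivers Q̇_H = COP × Ẇ = 8891 W; the resistance heater delivers Ẇ = 714.0 W.
Extra = (COP − 1)·Ẇ = 8177 W.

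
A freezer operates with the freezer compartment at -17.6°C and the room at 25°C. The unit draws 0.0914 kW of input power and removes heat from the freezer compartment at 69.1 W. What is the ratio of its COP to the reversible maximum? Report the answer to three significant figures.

Converting, Q̇_C = 69.10 W = 0.06910 kW, so COP_actual = Q̇_C/Ẇ = 0.06910/0.09140 = 0.7560.
In absolute terms T_C = 255.55 K and T_H = 298.15 K, so ΔT = 42.60 K.
COP_Carnot = T_C/ΔT = 255.55/42.60 = 5.999.
η_II = COP_actual/COP_Carnot = 0.7560/5.999 = 0.1260.

0.126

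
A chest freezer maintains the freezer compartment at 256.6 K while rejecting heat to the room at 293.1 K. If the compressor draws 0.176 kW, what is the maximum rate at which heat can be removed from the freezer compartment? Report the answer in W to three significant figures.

1240 W

The reservoir spacing is ΔT = 293.1 − 256.6 = 36.50 K.
COP_Carnot = T_C/ΔT = 256.60/36.50 = 7.030.
Q̇_max = COP_Carnot × Ẇ = 7.030 × 0.1760 kW = 1.237 kW = 1237 W.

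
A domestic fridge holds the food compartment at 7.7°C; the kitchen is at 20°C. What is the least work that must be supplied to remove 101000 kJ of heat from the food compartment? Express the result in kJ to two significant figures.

4400 kJ

In absolute terms T_C = 280.85 K and T_H = 293.15 K, so ΔT = 12.30 K.
The reversible limit is COP_R = T_C/ΔT = 22.83, so W_min = Q_C/COP = Q_C·ΔT/T_C.
W_min = 101000 × 12.30/280.85 = 4423 kJ.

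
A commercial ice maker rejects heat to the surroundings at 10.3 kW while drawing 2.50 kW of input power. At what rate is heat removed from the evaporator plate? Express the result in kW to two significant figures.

7.8 kW

For a cyclic device the first law requires Q̇_H = Q̇_C + Ẇ.
Q̇_C = Q̇_H − Ẇ = 7.800 kW.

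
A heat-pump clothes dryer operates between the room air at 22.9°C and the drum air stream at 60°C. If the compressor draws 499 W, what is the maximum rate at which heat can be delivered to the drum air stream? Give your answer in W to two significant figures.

In absolute terms T_C = 296.05 K and T_H = 333.15 K, so ΔT = 37.10 K.
COP_Carnot = T_H/ΔT = 333.15/37.10 = 8.980.
Q̇_max = COP_Carnot × Ẇ = 8.980 × 499.0 W = 4481 W.

4500 W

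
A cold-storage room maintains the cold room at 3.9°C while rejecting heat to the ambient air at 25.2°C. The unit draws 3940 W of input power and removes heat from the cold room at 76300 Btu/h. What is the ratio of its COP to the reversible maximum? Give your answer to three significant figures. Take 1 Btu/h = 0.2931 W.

0.436

Converting, Q̇_C = 76300 Btu/h = 22360 W, so COP_actual = Q̇_C/Ẇ = 22360/3940 = 5.676.
In absolute terms T_C = 277.05 K and T_H = 298.35 K, so ΔT = 21.30 K.
COP_Carnot = T_C/ΔT = 277.05/21.30 = 13.01.
η_II = COP_actual/COP_Carnot = 5.676/13.01 = 0.4364.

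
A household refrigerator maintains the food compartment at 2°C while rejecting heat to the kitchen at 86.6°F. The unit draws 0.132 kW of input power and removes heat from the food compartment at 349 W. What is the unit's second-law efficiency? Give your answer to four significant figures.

Converting, Q̇_C = 349.0 W = 0.3490 kW, so COP_actual = Q̇_C/Ẇ = 0.3490/0.1320 = 2.644.
In absolute terms T_C = 275.15 K and T_H = 303.48 K, so ΔT = 28.33 K.
COP_Carnot = T_C/ΔT = 275.15/28.33 = 9.711.
η_II = COP_actual/COP_Carnot = 2.644/9.711 = 0.2723.

0.2723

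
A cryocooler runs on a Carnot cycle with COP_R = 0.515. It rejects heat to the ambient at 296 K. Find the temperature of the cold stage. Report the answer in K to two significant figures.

For a Carnot refrigerator COP_R = T_C/(T_H − T_C), so T_C = COP·T_H/(1 + COP).
With T_H = 296.00 K, T_C = 0.515 × 296.00/1.515 = 100.62 K.

100 K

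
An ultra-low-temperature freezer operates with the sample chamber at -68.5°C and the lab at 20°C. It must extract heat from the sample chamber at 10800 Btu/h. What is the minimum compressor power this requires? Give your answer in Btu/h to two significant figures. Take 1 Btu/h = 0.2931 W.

In absolute terms T_C = 204.65 K and T_H = 293.15 K, so ΔT = 88.50 K.
COP_Carnot = T_C/ΔT = 204.65/88.50 = 2.312.
Ẇ_min = Q̇/COP_Carnot = 10800/2.312 = 4670 Btu/h.

4700 Btu/h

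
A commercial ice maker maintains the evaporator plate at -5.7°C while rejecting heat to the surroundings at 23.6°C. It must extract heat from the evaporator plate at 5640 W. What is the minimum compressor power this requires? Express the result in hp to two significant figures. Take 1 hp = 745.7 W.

0.83 hp

In absolute terms T_C = 267.45 K and T_H = 296.75 K, so ΔT = 29.30 K.
COP_Carnot = T_C/ΔT = 267.45/29.30 = 9.128.
Ẇ_min = Q̇/COP_Carnot = 5640/9.128 = 617.9 W = 0.8286 hp.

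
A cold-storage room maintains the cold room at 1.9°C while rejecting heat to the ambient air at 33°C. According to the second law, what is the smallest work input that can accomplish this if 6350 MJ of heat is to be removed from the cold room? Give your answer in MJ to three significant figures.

In absolute terms T_C = 275.05 K and T_H = 306.15 K, so ΔT = 31.10 K.
The reversible limit is COP_R = T_C/ΔT = 8.844, so W_min = Q_C/COP = Q_C·ΔT/T_C.
W_min = 6350 × 31.10/275.05 = 718.0 MJ.

718 MJ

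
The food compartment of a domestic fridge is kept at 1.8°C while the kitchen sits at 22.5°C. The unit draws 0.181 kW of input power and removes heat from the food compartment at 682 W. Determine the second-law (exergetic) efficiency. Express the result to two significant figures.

Converting, Q̇_C = 682.0 W = 0.6820 kW, so COP_actual = Q̇_C/Ẇ = 0.6820/0.1810 = 3.768.
In absolute terms T_C = 274.95 K and T_H = 295.65 K, so ΔT = 20.70 K.
COP_Carnot = T_C/ΔT = 274.95/20.70 = 13.28.
η_II = COP_actual/COP_Carnot = 3.768/13.28 = 0.2837.

0.28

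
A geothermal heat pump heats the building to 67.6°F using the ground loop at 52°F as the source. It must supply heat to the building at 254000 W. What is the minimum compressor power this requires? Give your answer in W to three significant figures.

In absolute terms T_C = 284.26 K and T_H = 292.93 K, so ΔT = 8.667 K.
COP_Carnot = T_H/ΔT = 292.93/8.667 = 33.80.
Ẇ_min = Q̇/COP_Carnot = 254000/33.80 = 7515 W.

7510 W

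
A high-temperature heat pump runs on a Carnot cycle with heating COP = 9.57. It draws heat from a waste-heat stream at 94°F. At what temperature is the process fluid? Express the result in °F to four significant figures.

158.6 °F

COP_HP = T_H/(T_H − T_C) rearranges to T_H = COP·T_C/(COP − 1).
With T_C = 307.59 K, T_H = 9.57 × 307.59/8.570 = 343.49 K.
Converting, 343.49 K = 158.61°F.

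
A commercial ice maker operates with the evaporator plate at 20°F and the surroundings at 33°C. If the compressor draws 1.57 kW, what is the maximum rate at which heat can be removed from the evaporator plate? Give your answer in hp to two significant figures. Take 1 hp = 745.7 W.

In absolute terms T_C = 266.48 K and T_H = 306.15 K, so ΔT = 39.67 K.
COP_Carnot = T_C/ΔT = 266.48/39.67 = 6.718.
Q̇_max = COP_Carnot × Ẇ = 6.718 × 1.570 kW = 10.55 kW = 14.14 hp.

14 hp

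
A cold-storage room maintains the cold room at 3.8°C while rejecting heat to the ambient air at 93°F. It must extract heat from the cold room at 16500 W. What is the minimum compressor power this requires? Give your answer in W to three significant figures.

1790 W

In absolute terms T_C = 276.95 K and T_H = 307.04 K, so ΔT = 30.09 K.
COP_Carnot = T_C/ΔT = 276.95/30.09 = 9.204.
Ẇ_min = Q̇/COP_Carnot = 16500/9.204 = 1793 W.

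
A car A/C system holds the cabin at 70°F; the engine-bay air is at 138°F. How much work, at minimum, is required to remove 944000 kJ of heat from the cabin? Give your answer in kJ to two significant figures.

120000 kJ

In absolute terms T_C = 294.26 K and T_H = 332.04 K, so ΔT = 37.78 K.
The reversible limit is COP_R = T_C/ΔT = 7.789, so W_min = Q_C/COP = Q_C·ΔT/T_C.
W_min = 944000 × 37.78/294.26 = 121200 kJ.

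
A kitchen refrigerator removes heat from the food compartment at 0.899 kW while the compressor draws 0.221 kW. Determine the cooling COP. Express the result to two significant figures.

The first law gives Q̇_H = Q̇_C + Ẇ, so the three rates are Q̇_C = 0.8990, Q̇_H = 1.120, Ẇ = 0.2210 kW.
COP_R = Q̇_C/Ẇ = 0.8990/0.2210 = 4.068.

4.1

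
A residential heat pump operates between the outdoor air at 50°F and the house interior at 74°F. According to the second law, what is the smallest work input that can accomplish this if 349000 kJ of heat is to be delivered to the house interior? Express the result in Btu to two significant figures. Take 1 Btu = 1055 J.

In absolute terms T_C = 283.15 K and T_H = 296.48 K, so ΔT = 13.33 K.
The reversible limit is COP_HP = T_H/ΔT = 22.24, so W_min = Q_H/COP = Q_H·ΔT/T_H.
W_min = 349000 × 13.33/296.48 = 15700 kJ = 14880 Btu.

15000 Btu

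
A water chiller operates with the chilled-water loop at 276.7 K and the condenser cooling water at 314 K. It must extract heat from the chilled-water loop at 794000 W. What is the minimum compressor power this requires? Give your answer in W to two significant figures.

The reservoir spacing is ΔT = 314 − 276.7 = 37.30 K.
COP_Carnot = T_C/ΔT = 276.70/37.30 = 7.418.
Ẇ_min = Q̇/COP_Carnot = 794000/7.418 = 107000 W.

110000 W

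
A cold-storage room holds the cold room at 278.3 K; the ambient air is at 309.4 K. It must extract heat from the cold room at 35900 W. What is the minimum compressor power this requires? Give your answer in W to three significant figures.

The reservoir spacing is ΔT = 309.4 − 278.3 = 31.10 K.
COP_Carnot = T_C/ΔT = 278.30/31.10 = 8.949.
Ẇ_min = Q̇/COP_Carnot = 35900/8.949 = 4012 W.

4010 W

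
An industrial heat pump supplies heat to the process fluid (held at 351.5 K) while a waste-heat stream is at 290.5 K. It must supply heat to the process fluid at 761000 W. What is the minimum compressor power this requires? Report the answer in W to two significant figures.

130000 W

The reservoir spacing is ΔT = 351.5 − 290.5 = 61.00 K.
COP_Carnot = T_H/ΔT = 351.50/61.00 = 5.762.
Ẇ_min = Q̇/COP_Carnot = 761000/5.762 = 132100 W.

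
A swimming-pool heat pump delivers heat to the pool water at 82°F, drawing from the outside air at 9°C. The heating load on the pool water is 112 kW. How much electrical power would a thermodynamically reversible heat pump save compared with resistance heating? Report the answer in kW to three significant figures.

In absolute terms T_C = 282.15 K and T_H = 300.93 K, so ΔT = 18.78 K.
COP_Carnot = T_H/ΔT = 300.93/18.78 = 16.03.
Resistance heating needs Ẇ_res = Q̇_H = 112.0 kW; the reversible heat pump needs only Ẇ_hp = Q̇_H/COP = 6.989 kW.
Saving = 112.0 − 6.989 = 105.0 kW.

105 kW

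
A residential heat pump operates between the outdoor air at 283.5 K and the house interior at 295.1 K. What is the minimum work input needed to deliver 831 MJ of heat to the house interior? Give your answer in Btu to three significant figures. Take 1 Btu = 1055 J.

31000 Btu

The reservoir spacing is ΔT = 295.1 − 283.5 = 11.60 K.
The reversible limit is COP_HP = T_H/ΔT = 25.44, so W_min = Q_H/COP = Q_H·ΔT/T_H.
W_min = 831.0 × 11.60/295.10 = 32.67 MJ = 30960 Btu.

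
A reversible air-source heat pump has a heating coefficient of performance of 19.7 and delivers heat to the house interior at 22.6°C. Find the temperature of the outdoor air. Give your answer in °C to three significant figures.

7.59 °C

COP_HP = T_H/(T_H − T_C) gives T_H − T_C = T_H/COP.
With T_H = 295.75 K, T_C = 295.75 × (1 − 1/19.7) = 280.74 K.
Converting, 280.74 K = 7.59°C.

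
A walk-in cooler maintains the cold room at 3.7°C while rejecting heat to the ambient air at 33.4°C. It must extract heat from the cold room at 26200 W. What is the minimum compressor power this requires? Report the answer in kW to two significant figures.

2.8 kW

In absolute terms T_C = 276.85 K and T_H = 306.55 K, so ΔT = 29.70 K.
COP_Carnot = T_C/ΔT = 276.85/29.70 = 9.322.
Ẇ_min = Q̇/COP_Carnot = 26200/9.322 = 2811 W = 2.811 kW.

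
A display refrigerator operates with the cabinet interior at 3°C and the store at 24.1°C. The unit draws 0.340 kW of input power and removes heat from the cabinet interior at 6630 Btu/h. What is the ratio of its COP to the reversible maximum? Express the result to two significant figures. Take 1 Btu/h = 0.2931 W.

0.44

Converting, Q̇_C = 6630 Btu/h = 1.943 kW, so COP_actual = Q̇_C/Ẇ = 1.943/0.3400 = 5.715.
In absolute terms T_C = 276.15 K and T_H = 297.25 K, so ΔT = 21.10 K.
COP_Carnot = T_C/ΔT = 276.15/21.10 = 13.09.
η_II = COP_actual/COP_Carnot = 5.715/13.09 = 0.4367.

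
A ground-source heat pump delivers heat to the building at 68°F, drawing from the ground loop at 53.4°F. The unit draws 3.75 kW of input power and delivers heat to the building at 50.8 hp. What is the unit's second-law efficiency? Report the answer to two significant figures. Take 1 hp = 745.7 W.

0.28

Converting, Q̇_H = 50.80 hp = 37.88 kW, so COP_actual = Q̇_H/Ẇ = 37.88/3.750 = 10.10.
In absolute terms T_C = 285.04 K and T_H = 293.15 K, so ΔT = 8.111 K.
COP_Carnot = T_H/ΔT = 293.15/8.111 = 36.14.
η_II = COP_actual/COP_Carnot = 10.10/36.14 = 0.2795.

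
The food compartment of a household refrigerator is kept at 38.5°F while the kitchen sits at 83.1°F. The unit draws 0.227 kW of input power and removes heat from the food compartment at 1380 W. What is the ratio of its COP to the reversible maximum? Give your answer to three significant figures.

0.544

Converting, Q̇_C = 1380 W = 1.380 kW, so COP_actual = Q̇_C/Ẇ = 1.380/0.2270 = 6.079.
In absolute terms T_C = 276.76 K and T_H = 301.54 K, so ΔT = 24.78 K.
COP_Carnot = T_C/ΔT = 276.76/24.78 = 11.17.
η_II = COP_actual/COP_Carnot = 6.079/11.17 = 0.5443.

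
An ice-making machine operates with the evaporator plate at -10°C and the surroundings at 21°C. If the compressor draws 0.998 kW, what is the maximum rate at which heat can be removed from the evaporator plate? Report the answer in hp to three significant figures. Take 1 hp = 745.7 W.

11.4 hp

In absolute terms T_C = 263.15 K and T_H = 294.15 K, so ΔT = 31.00 K.
COP_Carnot = T_C/ΔT = 263.15/31.00 = 8.489.
Q̇_max = COP_Carnot × Ẇ = 8.489 × 0.9980 kW = 8.472 kW = 11.36 hp.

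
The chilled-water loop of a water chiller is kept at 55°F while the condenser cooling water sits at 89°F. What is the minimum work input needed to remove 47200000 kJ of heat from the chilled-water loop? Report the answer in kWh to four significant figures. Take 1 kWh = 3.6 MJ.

866.1 kWh

In absolute terms T_C = 285.93 K and T_H = 304.82 K, so ΔT = 18.89 K.
The reversible limit is COP_R = T_C/ΔT = 15.14, so W_min = Q_C/COP = Q_C·ΔT/T_C.
W_min = 47200000 × 18.89/285.93 = 3118000 kJ = 866.1 kWh.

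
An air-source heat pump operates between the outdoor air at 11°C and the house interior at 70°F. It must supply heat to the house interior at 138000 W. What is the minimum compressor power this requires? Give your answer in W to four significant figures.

In absolute terms T_C = 284.15 K and T_H = 294.26 K, so ΔT = 10.11 K.
COP_Carnot = T_H/ΔT = 294.26/10.11 = 29.10.
Ẇ_min = Q̇/COP_Carnot = 138000/29.10 = 4742 W.

4742 W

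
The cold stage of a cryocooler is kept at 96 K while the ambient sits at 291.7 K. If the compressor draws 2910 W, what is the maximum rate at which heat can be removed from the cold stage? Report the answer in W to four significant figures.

1427 W

The reservoir spacing is ΔT = 291.7 − 96 = 195.7 K.
COP_Carnot = T_C/ΔT = 96.00/195.7 = 0.4905.
Q̇_max = COP_Carnot × Ẇ = 0.4905 × 2910 W = 1427 W.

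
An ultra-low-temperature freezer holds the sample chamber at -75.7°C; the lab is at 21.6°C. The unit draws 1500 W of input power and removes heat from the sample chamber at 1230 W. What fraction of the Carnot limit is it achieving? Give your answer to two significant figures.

0.40

COP_actual = Q̇_C/Ẇ = 1230/1500 = 0.8200.
In absolute terms T_C = 197.45 K and T_H = 294.75 K, so ΔT = 97.30 K.
COP_Carnot = T_C/ΔT = 197.45/97.30 = 2.029.
η_II = COP_actual/COP_Carnot = 0.8200/2.029 = 0.4041.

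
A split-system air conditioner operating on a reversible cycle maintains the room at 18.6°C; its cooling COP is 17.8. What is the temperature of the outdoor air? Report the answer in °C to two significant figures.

35 °C

COP_R = T_C/(T_H − T_C) gives T_H − T_C = T_C/COP.
With T_C = 291.75 K, T_H = 291.75 × (1 + 1/17.8) = 308.14 K.
Converting, 308.14 K = 34.99°C.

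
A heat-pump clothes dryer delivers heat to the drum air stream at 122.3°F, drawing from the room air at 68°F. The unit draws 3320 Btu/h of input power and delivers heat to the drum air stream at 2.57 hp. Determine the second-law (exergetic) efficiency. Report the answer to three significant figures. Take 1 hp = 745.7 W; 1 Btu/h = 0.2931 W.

0.184

Converting, Q̇_H = 2.570 hp = 6539 Btu/h, so COP_actual = Q̇_H/Ẇ = 6539/3320 = 1.969.
In absolute terms T_C = 293.15 K and T_H = 323.32 K, so ΔT = 30.17 K.
COP_Carnot = T_H/ΔT = 323.32/30.17 = 10.72.
η_II = COP_actual/COP_Carnot = 1.969/10.72 = 0.1838.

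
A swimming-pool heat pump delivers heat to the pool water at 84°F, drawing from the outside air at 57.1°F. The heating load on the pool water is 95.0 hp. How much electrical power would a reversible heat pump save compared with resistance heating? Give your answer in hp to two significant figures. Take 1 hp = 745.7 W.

90 hp

In absolute terms T_C = 287.09 K and T_H = 302.04 K, so ΔT = 14.94 K.
COP_Carnot = T_H/ΔT = 302.04/14.94 = 20.21.
Resistance heating needs Ẇ_res = Q̇_H = 95.00 hp; the reversible heat pump needs only Ẇ_hp = Q̇_H/COP = 4.700 hp.
Saving = 95.00 − 4.700 = 90.30 hp.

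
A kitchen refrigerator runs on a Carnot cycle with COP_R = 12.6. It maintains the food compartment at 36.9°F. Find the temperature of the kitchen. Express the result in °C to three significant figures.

COP_R = T_C/(T_H − T_C) gives T_H − T_C = T_C/COP.
With T_C = 275.87 K, T_H = 275.87 × (1 + 1/12.6) = 297.77 K.
Converting, 297.77 K = 24.62°C.

24.6 °C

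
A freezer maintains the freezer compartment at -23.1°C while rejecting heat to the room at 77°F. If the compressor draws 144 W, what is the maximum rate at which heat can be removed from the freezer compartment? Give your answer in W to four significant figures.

748.6 W

In absolute terms T_C = 250.05 K and T_H = 298.15 K, so ΔT = 48.10 K.
COP_Carnot = T_C/ΔT = 250.05/48.10 = 5.199.
Q̇_max = COP_Carnot × Ẇ = 5.199 × 144.0 W = 748.6 W.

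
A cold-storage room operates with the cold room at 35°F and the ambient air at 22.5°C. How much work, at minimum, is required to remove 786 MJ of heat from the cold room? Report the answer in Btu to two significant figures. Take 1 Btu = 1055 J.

56000 Btu

In absolute terms T_C = 274.82 K and T_H = 295.65 K, so ΔT = 20.83 K.
The reversible limit is COP_R = T_C/ΔT = 13.19, so W_min = Q_C/COP = Q_C·ΔT/T_C.
W_min = 786.0 × 20.83/274.82 = 59.59 MJ = 56480 Btu.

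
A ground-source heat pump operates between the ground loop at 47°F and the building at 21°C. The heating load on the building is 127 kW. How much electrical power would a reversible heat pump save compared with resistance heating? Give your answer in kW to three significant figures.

In absolute terms T_C = 281.48 K and T_H = 294.15 K, so ΔT = 12.67 K.
COP_Carnot = T_H/ΔT = 294.15/12.67 = 23.22.
Resistance heating needs Ẇ_res = Q̇_H = 127.0 kW; the reversible heat pump needs only Ẇ_hp = Q̇_H/COP = 5.469 kW.
Saving = 127.0 − 5.469 = 121.5 kW.

122 kW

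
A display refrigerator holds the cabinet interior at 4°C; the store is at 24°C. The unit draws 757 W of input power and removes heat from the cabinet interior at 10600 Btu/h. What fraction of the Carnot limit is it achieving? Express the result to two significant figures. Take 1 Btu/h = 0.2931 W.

0.30

Converting, Q̇_C = 10600 Btu/h = 3107 W, so COP_actual = Q̇_C/Ẇ = 3107/757.0 = 4.104.
In absolute terms T_C = 277.15 K and T_H = 297.15 K, so ΔT = 20.00 K.
COP_Carnot = T_C/ΔT = 277.15/20.00 = 13.86.
η_II = COP_actual/COP_Carnot = 4.104/13.86 = 0.2962.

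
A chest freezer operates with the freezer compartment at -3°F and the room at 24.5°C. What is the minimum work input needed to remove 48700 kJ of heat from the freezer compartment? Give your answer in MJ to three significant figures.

8.44 MJ

In absolute terms T_C = 253.71 K and T_H = 297.65 K, so ΔT = 43.94 K.
The reversible limit is COP_R = T_C/ΔT = 5.773, so W_min = Q_C/COP = Q_C·ΔT/T_C.
W_min = 48700 × 43.94/253.71 = 8435 kJ = 8.435 MJ.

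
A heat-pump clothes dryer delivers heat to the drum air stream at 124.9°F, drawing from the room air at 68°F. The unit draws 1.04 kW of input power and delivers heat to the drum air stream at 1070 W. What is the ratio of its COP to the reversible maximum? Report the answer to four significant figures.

Converting, Q̇_H = 1070 W = 1.070 kW, so COP_actual = Q̇_H/Ẇ = 1.070/1.040 = 1.029.
In absolute terms T_C = 293.15 K and T_H = 324.76 K, so ΔT = 31.61 K.
COP_Carnot = T_H/ΔT = 324.76/31.61 = 10.27.
η_II = COP_actual/COP_Carnot = 1.029/10.27 = 0.1001.

0.1001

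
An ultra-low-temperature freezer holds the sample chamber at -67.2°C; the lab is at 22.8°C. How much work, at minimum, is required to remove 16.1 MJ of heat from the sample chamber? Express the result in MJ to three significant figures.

7.04 MJ

In absolute terms T_C = 205.95 K and T_H = 295.95 K, so ΔT = 90.00 K.
The reversible limit is COP_R = T_C/ΔT = 2.288, so W_min = Q_C/COP = Q_C·ΔT/T_C.
W_min = 16.10 × 90.00/205.95 = 7.036 MJ.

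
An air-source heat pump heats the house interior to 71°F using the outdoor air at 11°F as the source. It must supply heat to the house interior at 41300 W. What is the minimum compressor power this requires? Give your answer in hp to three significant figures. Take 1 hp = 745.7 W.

In absolute terms T_C = 261.48 K and T_H = 294.82 K, so ΔT = 33.33 K.
COP_Carnot = T_H/ΔT = 294.82/33.33 = 8.845.
Ẇ_min = Q̇/COP_Carnot = 41300/8.845 = 4670 W = 6.262 hp.

6.26 hp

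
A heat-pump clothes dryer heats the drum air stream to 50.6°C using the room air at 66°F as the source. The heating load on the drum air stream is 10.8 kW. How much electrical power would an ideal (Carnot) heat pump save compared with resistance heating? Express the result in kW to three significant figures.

9.74 kW

In absolute terms T_C = 292.04 K and T_H = 323.75 K, so ΔT = 31.71 K.
COP_Carnot = T_H/ΔT = 323.75/31.71 = 10.21.
Resistance heating needs Ẇ_res = Q̇_H = 10.80 kW; the reversible heat pump needs only Ẇ_hp = Q̇_H/COP = 1.058 kW.
Saving = 10.80 − 1.058 = 9.742 kW.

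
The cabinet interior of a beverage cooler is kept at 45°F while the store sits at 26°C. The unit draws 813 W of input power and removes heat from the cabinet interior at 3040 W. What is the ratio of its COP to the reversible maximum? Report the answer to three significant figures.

0.250

COP_actual = Q̇_C/Ẇ = 3040/813.0 = 3.739.
In absolute terms T_C = 280.37 K and T_H = 299.15 K, so ΔT = 18.78 K.
COP_Carnot = T_C/ΔT = 280.37/18.78 = 14.93.
η_II = COP_actual/COP_Carnot = 3.739/14.93 = 0.2504.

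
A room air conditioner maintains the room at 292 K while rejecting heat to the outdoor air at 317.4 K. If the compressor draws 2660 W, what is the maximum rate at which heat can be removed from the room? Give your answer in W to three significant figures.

The reservoir spacing is ΔT = 317.4 − 292 = 25.40 K.
COP_Carnot = T_C/ΔT = 292.00/25.40 = 11.50.
Q̇_max = COP_Carnot × Ẇ = 11.50 × 2660 W = 30580 W.

30600 W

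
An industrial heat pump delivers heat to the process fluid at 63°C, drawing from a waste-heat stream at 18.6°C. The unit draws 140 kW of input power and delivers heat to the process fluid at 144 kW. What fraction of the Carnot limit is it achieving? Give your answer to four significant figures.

0.1359

COP_actual = Q̇_H/Ẇ = 144.0/140.0 = 1.029.
In absolute terms T_C = 291.75 K and T_H = 336.15 K, so ΔT = 44.40 K.
COP_Carnot = T_H/ΔT = 336.15/44.40 = 7.571.
η_II = COP_actual/COP_Carnot = 1.029/7.571 = 0.1359.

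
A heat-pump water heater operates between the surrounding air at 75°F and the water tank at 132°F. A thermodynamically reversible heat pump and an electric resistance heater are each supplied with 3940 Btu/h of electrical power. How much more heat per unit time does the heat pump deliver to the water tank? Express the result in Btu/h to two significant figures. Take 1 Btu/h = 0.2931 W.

In absolute terms T_C = 297.04 K and T_H = 328.71 K, so ΔT = 31.67 K.
COP_Carnot = T_H/ΔT = 328.71/31.67 = 10.38.
The heat pump delivers Q̇_H = COP × Ẇ = 40900 Btu/h; the resistance heater delivers Ẇ = 3940 Btu/h.
Extra = (COP − 1)·Ẇ = 36960 Btu/h.

37000 Btu/h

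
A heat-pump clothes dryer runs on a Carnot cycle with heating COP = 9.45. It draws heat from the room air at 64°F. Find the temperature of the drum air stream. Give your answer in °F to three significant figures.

126 °F

COP_HP = T_H/(T_H − T_C) rearranges to T_H = COP·T_C/(COP − 1).
With T_C = 290.93 K, T_H = 9.45 × 290.93/8.450 = 325.36 K.
Converting, 325.36 K = 125.97°F.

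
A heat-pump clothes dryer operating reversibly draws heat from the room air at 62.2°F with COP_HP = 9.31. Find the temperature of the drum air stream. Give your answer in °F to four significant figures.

125.0 °F

COP_HP = T_H/(T_H − T_C) rearranges to T_H = COP·T_C/(COP − 1).
With T_C = 289.93 K, T_H = 9.31 × 289.93/8.310 = 324.82 K.
Converting, 324.82 K = 125.00°F.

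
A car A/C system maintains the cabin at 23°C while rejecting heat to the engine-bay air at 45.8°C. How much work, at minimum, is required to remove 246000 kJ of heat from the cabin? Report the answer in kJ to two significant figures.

In absolute terms T_C = 296.15 K and T_H = 318.95 K, so ΔT = 22.80 K.
The reversible limit is COP_R = T_C/ΔT = 12.99, so W_min = Q_C/COP = Q_C·ΔT/T_C.
W_min = 246000 × 22.80/296.15 = 18940 kJ.

19000 kJ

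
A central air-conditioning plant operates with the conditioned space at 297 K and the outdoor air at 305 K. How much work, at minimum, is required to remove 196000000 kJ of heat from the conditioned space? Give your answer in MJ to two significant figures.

5300 MJ

The reservoir spacing is ΔT = 305 − 297 = 8.000 K.
The reversible limit is COP_R = T_C/ΔT = 37.13, so W_min = Q_C/COP = Q_C·ΔT/T_C.
W_min = 196000000 × 8.000/297.00 = 5279000 kJ = 5279 MJ.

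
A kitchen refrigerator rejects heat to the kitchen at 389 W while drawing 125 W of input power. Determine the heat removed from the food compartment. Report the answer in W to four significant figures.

264.0 W

For a cyclic device the first law requires Q̇_H = Q̇_C + Ẇ.
Q̇_C = Q̇_H − Ẇ = 264.0 W.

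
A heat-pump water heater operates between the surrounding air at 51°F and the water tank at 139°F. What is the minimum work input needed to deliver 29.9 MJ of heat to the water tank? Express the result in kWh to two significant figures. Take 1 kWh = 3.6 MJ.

In absolute terms T_C = 283.71 K and T_H = 332.59 K, so ΔT = 48.89 K.
The reversible limit is COP_HP = T_H/ΔT = 6.803, so W_min = Q_H/COP = Q_H·ΔT/T_H.
W_min = 29.90 × 48.89/332.59 = 4.395 MJ = 1.221 kWh.

1.2 kWh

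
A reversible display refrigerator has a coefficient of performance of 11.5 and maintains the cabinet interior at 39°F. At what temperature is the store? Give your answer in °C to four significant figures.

27.98 °C

COP_R = T_C/(T_H − T_C) gives T_H − T_C = T_C/COP.
With T_C = 277.04 K, T_H = 277.04 × (1 + 1/11.5) = 301.13 K.
Converting, 301.13 K = 27.98°C.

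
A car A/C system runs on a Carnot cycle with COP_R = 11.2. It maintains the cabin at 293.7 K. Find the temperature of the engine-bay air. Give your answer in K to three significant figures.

320 K

COP_R = T_C/(T_H − T_C) gives T_H − T_C = T_C/COP.
With T_C = 293.70 K, T_H = 293.70 × (1 + 1/11.2) = 319.92 K.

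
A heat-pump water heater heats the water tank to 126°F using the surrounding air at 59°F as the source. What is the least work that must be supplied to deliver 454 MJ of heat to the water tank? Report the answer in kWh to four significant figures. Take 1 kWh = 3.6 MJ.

14.43 kWh

In absolute terms T_C = 288.15 K and T_H = 325.37 K, so ΔT = 37.22 K.
The reversible limit is COP_HP = T_H/ΔT = 8.741, so W_min = Q_H/COP = Q_H·ΔT/T_H.
W_min = 454.0 × 37.22/325.37 = 51.94 MJ = 14.43 kWh.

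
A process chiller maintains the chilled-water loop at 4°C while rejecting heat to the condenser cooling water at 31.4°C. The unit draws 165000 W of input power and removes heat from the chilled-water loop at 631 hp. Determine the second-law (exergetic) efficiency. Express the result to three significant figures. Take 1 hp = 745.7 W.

Converting, Q̇_C = 631.0 hp = 470500 W, so COP_actual = Q̇_C/Ẇ = 470500/165000 = 2.852.
In absolute terms T_C = 277.15 K and T_H = 304.55 K, so ΔT = 27.40 K.
COP_Carnot = T_C/ΔT = 277.15/27.40 = 10.11.
η_II = COP_actual/COP_Carnot = 2.852/10.11 = 0.2819.

0.282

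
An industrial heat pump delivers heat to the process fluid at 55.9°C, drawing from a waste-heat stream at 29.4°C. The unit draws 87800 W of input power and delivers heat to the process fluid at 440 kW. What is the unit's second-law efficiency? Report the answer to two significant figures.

Converting, Q̇_H = 440.0 kW = 440000 W, so COP_actual = Q̇_H/Ẇ = 440000/87800 = 5.011.
In absolute terms T_C = 302.55 K and T_H = 329.05 K, so ΔT = 26.50 K.
COP_Carnot = T_H/ΔT = 329.05/26.50 = 12.42.
η_II = COP_actual/COP_Carnot = 5.011/12.42 = 0.4036.

0.40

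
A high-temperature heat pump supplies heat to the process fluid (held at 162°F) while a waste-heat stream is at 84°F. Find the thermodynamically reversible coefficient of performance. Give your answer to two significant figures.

8.0

In absolute terms T_C = 302.04 K and T_H = 345.37 K, so ΔT = 43.33 K.
For a reversible cycle, COP_Carnot = T_H/ΔT = 345.37/43.33 = 7.970.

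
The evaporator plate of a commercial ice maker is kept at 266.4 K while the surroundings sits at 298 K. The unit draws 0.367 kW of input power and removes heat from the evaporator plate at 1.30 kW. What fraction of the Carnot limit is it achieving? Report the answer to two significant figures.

0.42

COP_actual = Q̇_C/Ẇ = 1.300/0.3670 = 3.542.
The reservoir spacing is ΔT = 298 − 266.4 = 31.60 K.
COP_Carnot = T_C/ΔT = 266.40/31.60 = 8.430.
η_II = COP_actual/COP_Carnot = 3.542/8.430 = 0.4202.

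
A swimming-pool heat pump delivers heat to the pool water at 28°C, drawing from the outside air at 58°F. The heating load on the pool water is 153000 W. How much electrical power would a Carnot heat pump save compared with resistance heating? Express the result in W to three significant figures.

In absolute terms T_C = 287.59 K and T_H = 301.15 K, so ΔT = 13.56 K.
COP_Carnot = T_H/ΔT = 301.15/13.56 = 22.22.
Resistance heating needs Ẇ_res = Q̇_H = 153000 W; the reversible heat pump needs only Ẇ_hp = Q̇_H/COP = 6887 W.
Saving = 153000 − 6887 = 146100 W.

146000 W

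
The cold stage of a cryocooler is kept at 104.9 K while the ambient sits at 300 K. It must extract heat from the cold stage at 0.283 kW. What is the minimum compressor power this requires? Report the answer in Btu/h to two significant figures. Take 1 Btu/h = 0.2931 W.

The reservoir spacing is ΔT = 300 − 104.9 = 195.1 K.
COP_Carnot = T_C/ΔT = 104.90/195.1 = 0.5377.
Ẇ_min = Q̇/COP_Carnot = 0.2830/0.5377 = 0.5263 kW = 1796 Btu/h.

1800 Btu/h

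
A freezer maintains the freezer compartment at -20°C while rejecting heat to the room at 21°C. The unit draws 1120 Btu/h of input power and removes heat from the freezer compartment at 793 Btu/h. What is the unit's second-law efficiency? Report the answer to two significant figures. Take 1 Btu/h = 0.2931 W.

COP_actual = Q̇_C/Ẇ = 793.0/1120 = 0.7080.
In absolute terms T_C = 253.15 K and T_H = 294.15 K, so ΔT = 41.00 K.
COP_Carnot = T_C/ΔT = 253.15/41.00 = 6.174.
η_II = COP_actual/COP_Carnot = 0.7080/6.174 = 0.1147.

0.11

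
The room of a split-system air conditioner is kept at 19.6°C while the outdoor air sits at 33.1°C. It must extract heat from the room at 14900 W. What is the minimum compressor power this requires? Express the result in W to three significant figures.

687 W

In absolute terms T_C = 292.75 K and T_H = 306.25 K, so ΔT = 13.50 K.
COP_Carnot = T_C/ΔT = 292.75/13.50 = 21.69.
Ẇ_min = Q̇/COP_Carnot = 14900/21.69 = 687.1 W.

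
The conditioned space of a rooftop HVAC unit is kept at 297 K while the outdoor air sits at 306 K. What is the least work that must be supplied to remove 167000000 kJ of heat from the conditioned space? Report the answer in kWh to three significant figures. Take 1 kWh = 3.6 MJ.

1410 kWh

The reservoir spacing is ΔT = 306 − 297 = 9.000 K.
The reversible limit is COP_R = T_C/ΔT = 33.00, so W_min = Q_C/COP = Q_C·ΔT/T_C.
W_min = 167000000 × 9.000/297.00 = 5061000 kJ = 1406 kWh.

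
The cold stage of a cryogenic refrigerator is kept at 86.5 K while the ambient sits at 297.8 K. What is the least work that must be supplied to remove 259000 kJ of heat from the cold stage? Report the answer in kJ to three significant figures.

The reservoir spacing is ΔT = 297.8 − 86.5 = 211.3 K.
The reversible limit is COP_R = T_C/ΔT = 0.4094, so W_min = Q_C/COP = Q_C·ΔT/T_C.
W_min = 259000 × 211.3/86.50 = 632700 kJ.

633000 kJ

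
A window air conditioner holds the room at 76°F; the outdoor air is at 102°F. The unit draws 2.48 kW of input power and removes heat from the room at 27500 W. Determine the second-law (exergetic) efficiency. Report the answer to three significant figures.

Converting, Q̇_C = 27500 W = 27.50 kW, so COP_actual = Q̇_C/Ẇ = 27.50/2.480 = 11.09.
In absolute terms T_C = 297.59 K and T_H = 312.04 K, so ΔT = 14.44 K.
COP_Carnot = T_C/ΔT = 297.59/14.44 = 20.60.
η_II = COP_actual/COP_Carnot = 11.09/20.60 = 0.5382.

0.538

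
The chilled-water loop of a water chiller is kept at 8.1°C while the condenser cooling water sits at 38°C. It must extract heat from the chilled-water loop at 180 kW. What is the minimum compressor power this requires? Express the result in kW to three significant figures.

In absolute terms T_C = 281.25 K and T_H = 311.15 K, so ΔT = 29.90 K.
COP_Carnot = T_C/ΔT = 281.25/29.90 = 9.406.
Ẇ_min = Q̇/COP_Carnot = 180.0/9.406 = 19.14 kW.

19.1 kW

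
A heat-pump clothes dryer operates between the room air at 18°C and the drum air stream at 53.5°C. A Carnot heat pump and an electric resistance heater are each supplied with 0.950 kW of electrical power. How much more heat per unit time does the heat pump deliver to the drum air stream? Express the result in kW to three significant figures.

In absolute terms T_C = 291.15 K and T_H = 326.65 K, so ΔT = 35.50 K.
COP_Carnot = T_H/ΔT = 326.65/35.50 = 9.201.
The heat pump delivers Q̇_H = COP × Ẇ = 8.741 kW; the resistance heater delivers Ẇ = 0.9500 kW.
Extra = (COP − 1)·Ẇ = 7.791 kW.

7.79 kW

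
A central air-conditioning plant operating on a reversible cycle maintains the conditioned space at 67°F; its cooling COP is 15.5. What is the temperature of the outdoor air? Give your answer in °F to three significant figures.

COP_R = T_C/(T_H − T_C) gives T_H − T_C = T_C/COP.
With T_C = 292.59 K, T_H = 292.59 × (1 + 1/15.5) = 311.47 K.
Converting, 311.47 K = 100.98°F.

101 °F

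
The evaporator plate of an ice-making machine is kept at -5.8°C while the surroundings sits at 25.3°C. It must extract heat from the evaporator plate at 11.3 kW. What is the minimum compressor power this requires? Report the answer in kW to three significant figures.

1.31 kW

In absolute terms T_C = 267.35 K and T_H = 298.45 K, so ΔT = 31.10 K.
COP_Carnot = T_C/ΔT = 267.35/31.10 = 8.596.
Ẇ_min = Q̇/COP_Carnot = 11.30/8.596 = 1.314 kW.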